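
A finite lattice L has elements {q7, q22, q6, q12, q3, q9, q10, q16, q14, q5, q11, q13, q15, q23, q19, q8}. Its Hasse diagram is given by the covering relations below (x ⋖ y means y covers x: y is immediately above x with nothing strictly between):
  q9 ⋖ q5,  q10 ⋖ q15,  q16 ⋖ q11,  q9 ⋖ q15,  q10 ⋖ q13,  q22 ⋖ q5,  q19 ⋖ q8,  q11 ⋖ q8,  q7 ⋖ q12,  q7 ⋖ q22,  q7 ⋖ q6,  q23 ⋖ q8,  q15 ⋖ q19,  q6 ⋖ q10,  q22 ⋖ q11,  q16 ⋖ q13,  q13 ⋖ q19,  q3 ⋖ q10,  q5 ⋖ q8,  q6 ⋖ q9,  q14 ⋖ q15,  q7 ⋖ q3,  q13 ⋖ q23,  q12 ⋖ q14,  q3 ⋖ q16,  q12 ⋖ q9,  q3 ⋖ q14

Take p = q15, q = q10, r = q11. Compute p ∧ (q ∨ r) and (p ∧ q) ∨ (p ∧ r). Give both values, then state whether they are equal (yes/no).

q ∨ r = q8, so p ∧ (q ∨ r) = q15 ∧ q8 = q15.
p ∧ q = q10 and p ∧ r = q3, so (p ∧ q) ∨ (p ∧ r) = q10 ∨ q3 = q10.
Equal: no.

q15; q10; no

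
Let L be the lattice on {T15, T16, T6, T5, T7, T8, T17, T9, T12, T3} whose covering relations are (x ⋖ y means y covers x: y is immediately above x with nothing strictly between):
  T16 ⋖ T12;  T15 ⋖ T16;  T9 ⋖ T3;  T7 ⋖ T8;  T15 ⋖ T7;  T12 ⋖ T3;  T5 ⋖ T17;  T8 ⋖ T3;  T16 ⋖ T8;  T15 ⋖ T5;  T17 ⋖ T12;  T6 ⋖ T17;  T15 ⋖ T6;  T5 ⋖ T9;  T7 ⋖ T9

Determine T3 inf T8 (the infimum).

Common lower bounds of {T3, T8}: T15, T16, T7, T8.
The greatest among these is T8.

T8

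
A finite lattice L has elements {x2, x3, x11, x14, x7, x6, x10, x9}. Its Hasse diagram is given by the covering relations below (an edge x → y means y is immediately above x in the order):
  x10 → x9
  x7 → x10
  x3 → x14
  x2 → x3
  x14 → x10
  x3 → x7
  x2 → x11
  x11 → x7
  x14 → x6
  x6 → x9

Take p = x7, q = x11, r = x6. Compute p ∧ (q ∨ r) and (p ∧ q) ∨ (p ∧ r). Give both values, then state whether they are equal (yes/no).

q ∨ r = x9, so p ∧ (q ∨ r) = x7 ∧ x9 = x7.
p ∧ q = x11 and p ∧ r = x3, so (p ∧ q) ∨ (p ∧ r) = x11 ∨ x3 = x7.
Equal: yes.

x7; x7; yes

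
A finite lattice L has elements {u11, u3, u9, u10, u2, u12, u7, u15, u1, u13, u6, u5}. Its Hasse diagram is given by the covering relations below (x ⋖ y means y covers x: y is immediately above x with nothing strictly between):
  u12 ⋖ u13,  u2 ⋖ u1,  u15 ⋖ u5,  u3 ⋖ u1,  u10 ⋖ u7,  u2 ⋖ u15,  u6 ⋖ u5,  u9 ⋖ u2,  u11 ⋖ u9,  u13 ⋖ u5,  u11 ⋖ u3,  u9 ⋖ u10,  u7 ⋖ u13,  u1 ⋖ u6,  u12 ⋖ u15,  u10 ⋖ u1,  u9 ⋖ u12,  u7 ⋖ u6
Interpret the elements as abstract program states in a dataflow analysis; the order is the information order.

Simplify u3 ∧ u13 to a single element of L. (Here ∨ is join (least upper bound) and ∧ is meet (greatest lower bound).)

u11

u3 ∧ u13 = u11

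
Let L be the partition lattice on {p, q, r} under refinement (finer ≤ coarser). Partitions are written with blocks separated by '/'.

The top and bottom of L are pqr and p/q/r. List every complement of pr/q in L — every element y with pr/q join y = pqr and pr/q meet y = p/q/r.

Need y with pr/q ∨ y = pqr and pr/q ∧ y = p/q/r.
Checking each element gives: p/qr, pq/r.

p/qr, pq/r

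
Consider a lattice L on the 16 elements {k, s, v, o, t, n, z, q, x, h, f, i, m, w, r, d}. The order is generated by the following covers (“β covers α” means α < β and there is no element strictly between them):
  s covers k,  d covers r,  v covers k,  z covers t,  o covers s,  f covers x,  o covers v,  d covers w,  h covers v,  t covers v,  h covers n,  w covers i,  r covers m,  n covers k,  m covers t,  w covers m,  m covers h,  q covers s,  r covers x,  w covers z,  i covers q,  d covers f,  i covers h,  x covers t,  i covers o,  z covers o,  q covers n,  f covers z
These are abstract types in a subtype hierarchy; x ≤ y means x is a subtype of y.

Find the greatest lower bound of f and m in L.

t

Common lower bounds of {f, m}: k, t, v.
The greatest among these is t.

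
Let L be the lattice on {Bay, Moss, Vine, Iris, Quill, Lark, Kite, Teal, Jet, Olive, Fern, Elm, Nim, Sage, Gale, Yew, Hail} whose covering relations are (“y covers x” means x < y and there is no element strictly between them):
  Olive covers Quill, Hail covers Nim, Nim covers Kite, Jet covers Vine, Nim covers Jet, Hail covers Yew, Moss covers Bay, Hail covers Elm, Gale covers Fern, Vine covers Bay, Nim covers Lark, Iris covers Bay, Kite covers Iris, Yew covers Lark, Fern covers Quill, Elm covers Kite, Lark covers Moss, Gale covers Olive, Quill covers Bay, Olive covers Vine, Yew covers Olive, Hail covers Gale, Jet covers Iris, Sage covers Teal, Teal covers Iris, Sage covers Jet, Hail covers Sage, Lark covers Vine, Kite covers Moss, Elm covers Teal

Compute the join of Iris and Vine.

Jet

Common upper bounds of {Iris, Vine}: Hail, Jet, Nim, Sage.
The least among these is Jet.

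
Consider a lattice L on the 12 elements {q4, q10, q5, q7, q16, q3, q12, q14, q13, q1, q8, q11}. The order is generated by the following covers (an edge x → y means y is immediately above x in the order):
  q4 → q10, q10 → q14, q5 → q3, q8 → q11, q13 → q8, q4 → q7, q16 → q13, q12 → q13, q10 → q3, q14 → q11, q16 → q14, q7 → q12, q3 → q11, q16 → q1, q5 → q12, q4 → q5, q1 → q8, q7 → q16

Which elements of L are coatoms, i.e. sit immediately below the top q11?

q14, q3, q8

The coatoms are exactly the elements covered by q11: q14, q3, q8.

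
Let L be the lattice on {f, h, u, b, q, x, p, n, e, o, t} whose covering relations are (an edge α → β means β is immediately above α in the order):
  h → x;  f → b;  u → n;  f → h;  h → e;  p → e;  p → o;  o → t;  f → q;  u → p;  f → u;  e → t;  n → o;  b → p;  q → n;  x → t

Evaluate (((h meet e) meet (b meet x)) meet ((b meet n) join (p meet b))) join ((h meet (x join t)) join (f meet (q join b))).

h ∧ e = h
b ∧ x = f
h ∧ f = f
b ∧ n = f
p ∧ b = b
f ∨ b = b
f ∧ b = f
x ∨ t = t
h ∧ t = h
q ∨ b = o
f ∧ o = f
h ∨ f = h
f ∨ h = h

h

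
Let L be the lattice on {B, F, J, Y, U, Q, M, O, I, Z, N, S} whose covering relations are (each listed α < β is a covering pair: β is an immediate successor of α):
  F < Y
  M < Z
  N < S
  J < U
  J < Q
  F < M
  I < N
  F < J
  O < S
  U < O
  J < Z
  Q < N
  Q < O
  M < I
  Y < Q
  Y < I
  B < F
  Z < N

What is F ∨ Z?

Common upper bounds of {F, Z}: N, S, Z.
The least among these is Z.

Z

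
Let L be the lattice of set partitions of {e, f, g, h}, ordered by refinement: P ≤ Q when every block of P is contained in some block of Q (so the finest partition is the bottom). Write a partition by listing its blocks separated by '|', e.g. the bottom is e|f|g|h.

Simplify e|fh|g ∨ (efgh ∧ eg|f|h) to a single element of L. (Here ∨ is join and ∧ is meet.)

efgh ∧ eg|f|h = eg|f|h
e|fh|g ∨ eg|f|h = eg|fh

eg|fh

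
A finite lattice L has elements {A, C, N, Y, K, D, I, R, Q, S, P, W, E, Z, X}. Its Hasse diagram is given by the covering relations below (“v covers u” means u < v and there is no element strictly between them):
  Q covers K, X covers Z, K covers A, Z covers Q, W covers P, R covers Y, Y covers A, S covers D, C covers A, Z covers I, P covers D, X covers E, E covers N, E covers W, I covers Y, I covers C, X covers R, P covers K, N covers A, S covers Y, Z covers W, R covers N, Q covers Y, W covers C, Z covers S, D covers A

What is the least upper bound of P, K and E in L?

Common upper bounds of {P, K, E}: E, X.
The least among these is E.

E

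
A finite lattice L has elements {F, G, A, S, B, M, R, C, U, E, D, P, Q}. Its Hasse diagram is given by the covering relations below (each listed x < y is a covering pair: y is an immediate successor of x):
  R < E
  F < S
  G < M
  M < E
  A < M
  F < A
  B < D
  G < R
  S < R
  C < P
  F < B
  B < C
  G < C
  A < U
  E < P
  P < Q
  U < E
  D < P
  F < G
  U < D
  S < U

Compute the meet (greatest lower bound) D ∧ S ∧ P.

S

Common lower bounds of {D, S, P}: F, S.
The greatest among these is S.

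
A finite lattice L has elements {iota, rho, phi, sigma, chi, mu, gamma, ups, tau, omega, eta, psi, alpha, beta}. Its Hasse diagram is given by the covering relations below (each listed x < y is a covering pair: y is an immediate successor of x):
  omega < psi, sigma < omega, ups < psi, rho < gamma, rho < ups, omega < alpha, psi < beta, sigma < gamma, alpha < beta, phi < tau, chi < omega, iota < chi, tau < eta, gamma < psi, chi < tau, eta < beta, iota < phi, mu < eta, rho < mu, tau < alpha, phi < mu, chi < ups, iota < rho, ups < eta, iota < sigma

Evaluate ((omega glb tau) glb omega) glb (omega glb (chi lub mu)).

chi

omega ∧ tau = chi
chi ∧ omega = chi
chi ∨ mu = eta
omega ∧ eta = chi
chi ∧ chi = chi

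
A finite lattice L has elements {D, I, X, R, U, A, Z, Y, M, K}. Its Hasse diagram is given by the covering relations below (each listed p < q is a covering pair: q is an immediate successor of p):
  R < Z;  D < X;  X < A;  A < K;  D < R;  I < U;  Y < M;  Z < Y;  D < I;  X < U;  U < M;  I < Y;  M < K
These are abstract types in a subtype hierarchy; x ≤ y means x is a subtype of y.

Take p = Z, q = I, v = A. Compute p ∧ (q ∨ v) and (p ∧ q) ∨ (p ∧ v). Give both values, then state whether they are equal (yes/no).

q ∨ v = K, so p ∧ (q ∨ v) = Z ∧ K = Z.
p ∧ q = D and p ∧ v = D, so (p ∧ q) ∨ (p ∧ v) = D ∨ D = D.
Equal: no.

Z; D; no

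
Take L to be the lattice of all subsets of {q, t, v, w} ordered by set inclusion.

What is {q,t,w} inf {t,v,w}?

{t,w}

Under ⊆, meet is intersection: {q,t,w} ∩ {t,v,w} = {t,w}.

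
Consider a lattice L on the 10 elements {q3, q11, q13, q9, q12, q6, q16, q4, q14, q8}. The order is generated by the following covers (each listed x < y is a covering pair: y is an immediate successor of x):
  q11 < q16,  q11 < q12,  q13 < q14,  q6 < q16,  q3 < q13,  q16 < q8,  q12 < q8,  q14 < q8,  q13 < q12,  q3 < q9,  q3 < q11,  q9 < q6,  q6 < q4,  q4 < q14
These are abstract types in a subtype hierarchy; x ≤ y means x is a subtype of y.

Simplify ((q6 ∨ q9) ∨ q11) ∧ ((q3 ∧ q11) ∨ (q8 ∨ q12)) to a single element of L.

q16

q6 ∨ q9 = q6
q6 ∨ q11 = q16
q3 ∧ q11 = q3
q8 ∨ q12 = q8
q3 ∨ q8 = q8
q16 ∧ q8 = q16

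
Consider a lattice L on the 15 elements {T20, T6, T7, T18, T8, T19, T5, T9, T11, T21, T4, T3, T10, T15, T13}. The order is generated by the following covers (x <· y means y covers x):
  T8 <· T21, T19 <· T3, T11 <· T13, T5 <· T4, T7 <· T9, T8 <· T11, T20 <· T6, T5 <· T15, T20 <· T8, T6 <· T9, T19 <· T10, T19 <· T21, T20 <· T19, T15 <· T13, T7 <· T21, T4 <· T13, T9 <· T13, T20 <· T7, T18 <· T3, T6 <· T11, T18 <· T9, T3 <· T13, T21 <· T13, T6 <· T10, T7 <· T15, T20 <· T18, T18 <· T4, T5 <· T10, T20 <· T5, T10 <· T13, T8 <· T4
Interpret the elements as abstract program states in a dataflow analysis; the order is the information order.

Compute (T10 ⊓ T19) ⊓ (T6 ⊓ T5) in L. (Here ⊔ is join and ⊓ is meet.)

T10 ∧ T19 = T19
T6 ∧ T5 = T20
T19 ∧ T20 = T20

T20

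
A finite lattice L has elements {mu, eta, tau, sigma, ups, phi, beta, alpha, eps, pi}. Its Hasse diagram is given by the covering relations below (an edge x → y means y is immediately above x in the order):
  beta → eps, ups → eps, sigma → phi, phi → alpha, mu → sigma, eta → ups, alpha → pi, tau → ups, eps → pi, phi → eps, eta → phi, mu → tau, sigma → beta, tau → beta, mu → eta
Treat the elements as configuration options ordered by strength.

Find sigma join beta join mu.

beta

Common upper bounds of {sigma, beta, mu}: beta, eps, pi.
The least among these is beta.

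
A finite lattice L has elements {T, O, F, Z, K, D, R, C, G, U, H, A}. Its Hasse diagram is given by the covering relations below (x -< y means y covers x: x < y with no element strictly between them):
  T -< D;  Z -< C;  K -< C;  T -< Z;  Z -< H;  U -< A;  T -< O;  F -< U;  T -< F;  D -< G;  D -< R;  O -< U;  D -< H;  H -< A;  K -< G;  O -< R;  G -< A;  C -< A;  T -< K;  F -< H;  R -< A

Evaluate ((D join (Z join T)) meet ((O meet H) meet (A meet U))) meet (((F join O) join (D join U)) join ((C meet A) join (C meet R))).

T

Z ∨ T = Z
D ∨ Z = H
O ∧ H = T
A ∧ U = U
T ∧ U = T
H ∧ T = T
F ∨ O = U
D ∨ U = A
U ∨ A = A
C ∧ A = C
C ∧ R = T
C ∨ T = C
A ∨ C = A
T ∧ A = T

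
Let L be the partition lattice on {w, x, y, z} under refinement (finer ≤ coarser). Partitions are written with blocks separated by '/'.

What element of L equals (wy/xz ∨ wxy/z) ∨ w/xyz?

wxyz

wy/xz ∨ wxy/z = wxyz
wxyz ∨ w/xyz = wxyz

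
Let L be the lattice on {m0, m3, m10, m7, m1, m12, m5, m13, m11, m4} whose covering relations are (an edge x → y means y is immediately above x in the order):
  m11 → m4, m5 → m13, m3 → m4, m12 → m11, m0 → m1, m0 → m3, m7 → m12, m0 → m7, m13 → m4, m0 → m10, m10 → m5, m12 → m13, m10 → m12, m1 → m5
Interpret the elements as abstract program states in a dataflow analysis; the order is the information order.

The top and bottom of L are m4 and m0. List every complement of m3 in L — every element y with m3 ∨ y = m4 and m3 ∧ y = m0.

Need y with m3 ∨ y = m4 and m3 ∧ y = m0.
Checking each element gives: m1, m10, m11, m12, m13, m5, m7.

m1, m10, m11, m12, m13, m5, m7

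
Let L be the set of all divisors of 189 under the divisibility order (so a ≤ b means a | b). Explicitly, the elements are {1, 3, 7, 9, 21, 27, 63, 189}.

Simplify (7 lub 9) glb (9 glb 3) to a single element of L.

7 ∨ 9 = 63
9 ∧ 3 = 3
63 ∧ 3 = 3

3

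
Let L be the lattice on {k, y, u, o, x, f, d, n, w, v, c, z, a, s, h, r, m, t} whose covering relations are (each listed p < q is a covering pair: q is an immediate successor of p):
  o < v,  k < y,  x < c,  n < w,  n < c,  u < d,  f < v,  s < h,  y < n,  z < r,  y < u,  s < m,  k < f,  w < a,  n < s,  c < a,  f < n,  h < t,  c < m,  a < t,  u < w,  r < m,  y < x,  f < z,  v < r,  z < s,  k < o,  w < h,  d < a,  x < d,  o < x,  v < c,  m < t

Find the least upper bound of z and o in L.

Common upper bounds of {z, o}: m, r, t.
The least among these is r.

r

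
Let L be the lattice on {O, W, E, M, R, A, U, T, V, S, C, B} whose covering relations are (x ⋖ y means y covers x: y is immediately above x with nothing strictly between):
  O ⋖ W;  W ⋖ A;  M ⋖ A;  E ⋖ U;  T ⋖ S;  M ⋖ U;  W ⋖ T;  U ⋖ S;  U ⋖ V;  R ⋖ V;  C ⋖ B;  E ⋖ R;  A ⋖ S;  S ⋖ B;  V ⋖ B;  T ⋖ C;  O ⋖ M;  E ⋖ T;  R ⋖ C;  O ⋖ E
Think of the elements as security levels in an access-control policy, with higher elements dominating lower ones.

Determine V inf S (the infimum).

Common lower bounds of {V, S}: E, M, O, U.
The greatest among these is U.

U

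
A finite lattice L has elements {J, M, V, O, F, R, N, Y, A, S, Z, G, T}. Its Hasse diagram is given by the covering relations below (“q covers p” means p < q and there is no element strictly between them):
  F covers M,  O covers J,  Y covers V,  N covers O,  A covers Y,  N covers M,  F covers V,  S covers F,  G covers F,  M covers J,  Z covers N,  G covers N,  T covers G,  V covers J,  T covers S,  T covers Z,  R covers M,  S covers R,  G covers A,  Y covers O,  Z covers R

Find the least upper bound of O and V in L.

Common upper bounds of {O, V}: A, G, T, Y.
The least among these is Y.

Y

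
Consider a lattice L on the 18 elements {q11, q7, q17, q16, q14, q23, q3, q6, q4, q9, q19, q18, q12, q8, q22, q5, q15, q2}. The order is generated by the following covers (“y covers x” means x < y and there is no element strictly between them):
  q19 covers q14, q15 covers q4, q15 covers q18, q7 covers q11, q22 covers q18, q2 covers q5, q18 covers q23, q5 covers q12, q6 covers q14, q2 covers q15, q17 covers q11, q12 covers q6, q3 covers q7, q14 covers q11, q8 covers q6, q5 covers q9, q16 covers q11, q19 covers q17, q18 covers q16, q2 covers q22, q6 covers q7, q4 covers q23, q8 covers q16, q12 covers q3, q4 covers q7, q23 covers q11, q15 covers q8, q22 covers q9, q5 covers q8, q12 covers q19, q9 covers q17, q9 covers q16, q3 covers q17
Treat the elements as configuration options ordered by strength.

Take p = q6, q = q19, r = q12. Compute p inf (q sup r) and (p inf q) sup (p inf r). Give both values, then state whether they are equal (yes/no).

q6; q6; yes

q sup r = q12, so p inf (q sup r) = q6 inf q12 = q6.
p inf q = q14 and p inf r = q6, so (p inf q) sup (p inf r) = q14 sup q6 = q6.
Equal: yes.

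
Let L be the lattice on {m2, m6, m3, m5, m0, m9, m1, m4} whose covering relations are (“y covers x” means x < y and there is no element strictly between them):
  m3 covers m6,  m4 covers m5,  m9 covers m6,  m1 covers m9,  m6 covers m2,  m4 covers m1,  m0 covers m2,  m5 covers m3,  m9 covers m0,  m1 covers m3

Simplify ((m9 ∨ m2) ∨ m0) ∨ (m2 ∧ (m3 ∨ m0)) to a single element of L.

m9

m9 ∨ m2 = m9
m9 ∨ m0 = m9
m3 ∨ m0 = m1
m2 ∧ m1 = m2
m9 ∨ m2 = m9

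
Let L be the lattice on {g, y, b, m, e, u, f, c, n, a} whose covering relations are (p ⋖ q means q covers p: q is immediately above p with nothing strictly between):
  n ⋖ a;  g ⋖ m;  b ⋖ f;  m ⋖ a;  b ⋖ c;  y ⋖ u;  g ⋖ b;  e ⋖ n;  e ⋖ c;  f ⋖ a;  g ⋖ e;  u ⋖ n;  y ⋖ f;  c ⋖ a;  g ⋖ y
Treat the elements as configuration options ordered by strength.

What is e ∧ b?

g

Common lower bounds of {e, b}: g.
The greatest among these is g.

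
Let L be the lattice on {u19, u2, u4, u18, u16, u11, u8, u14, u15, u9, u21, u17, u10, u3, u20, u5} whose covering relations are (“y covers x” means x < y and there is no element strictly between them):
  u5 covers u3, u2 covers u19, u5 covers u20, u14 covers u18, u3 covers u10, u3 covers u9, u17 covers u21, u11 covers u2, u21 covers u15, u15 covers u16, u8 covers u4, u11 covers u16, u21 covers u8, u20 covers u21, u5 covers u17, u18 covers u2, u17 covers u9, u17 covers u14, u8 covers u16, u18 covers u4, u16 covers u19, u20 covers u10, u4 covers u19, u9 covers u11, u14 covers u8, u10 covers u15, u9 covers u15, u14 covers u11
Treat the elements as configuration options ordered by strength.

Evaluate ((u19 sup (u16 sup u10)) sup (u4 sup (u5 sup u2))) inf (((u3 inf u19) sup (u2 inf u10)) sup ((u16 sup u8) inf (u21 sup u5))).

u8

u16 ∨ u10 = u10
u19 ∨ u10 = u10
u5 ∨ u2 = u5
u4 ∨ u5 = u5
u10 ∨ u5 = u5
u3 ∧ u19 = u19
u2 ∧ u10 = u19
u19 ∨ u19 = u19
u16 ∨ u8 = u8
u21 ∨ u5 = u5
u8 ∧ u5 = u8
u19 ∨ u8 = u8
u5 ∧ u8 = u8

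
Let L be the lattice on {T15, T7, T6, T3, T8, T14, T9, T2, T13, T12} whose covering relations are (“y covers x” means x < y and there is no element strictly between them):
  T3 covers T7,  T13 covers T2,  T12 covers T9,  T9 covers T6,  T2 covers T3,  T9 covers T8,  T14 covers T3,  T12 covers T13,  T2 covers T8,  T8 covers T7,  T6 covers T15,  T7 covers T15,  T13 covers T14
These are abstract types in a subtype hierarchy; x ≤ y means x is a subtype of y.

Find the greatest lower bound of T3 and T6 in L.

T15

Common lower bounds of {T3, T6}: T15.
The greatest among these is T15.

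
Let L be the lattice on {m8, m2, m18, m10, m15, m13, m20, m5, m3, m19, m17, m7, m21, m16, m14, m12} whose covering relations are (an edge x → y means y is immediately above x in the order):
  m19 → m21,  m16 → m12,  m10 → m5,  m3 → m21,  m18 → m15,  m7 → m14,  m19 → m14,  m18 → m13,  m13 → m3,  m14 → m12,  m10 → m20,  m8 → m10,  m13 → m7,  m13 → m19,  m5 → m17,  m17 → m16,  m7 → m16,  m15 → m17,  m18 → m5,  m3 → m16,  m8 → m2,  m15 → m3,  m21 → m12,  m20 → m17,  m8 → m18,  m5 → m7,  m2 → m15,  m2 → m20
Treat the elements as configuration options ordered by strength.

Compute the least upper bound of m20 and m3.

Common upper bounds of {m20, m3}: m12, m16.
The least among these is m16.

m16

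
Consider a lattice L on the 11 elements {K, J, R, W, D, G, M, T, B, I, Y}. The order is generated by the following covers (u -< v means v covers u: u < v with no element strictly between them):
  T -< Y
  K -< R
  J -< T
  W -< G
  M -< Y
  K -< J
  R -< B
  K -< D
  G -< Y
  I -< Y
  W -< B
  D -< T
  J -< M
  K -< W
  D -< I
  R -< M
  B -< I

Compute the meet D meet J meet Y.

K

Common lower bounds of {D, J, Y}: K.
The greatest among these is K.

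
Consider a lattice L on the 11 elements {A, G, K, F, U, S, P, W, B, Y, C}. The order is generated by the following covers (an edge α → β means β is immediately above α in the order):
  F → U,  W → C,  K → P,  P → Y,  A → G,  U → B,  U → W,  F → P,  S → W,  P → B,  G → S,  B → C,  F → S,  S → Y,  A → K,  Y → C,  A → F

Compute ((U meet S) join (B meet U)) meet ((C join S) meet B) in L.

U

U ∧ S = F
B ∧ U = U
F ∨ U = U
C ∨ S = C
C ∧ B = B
U ∧ B = U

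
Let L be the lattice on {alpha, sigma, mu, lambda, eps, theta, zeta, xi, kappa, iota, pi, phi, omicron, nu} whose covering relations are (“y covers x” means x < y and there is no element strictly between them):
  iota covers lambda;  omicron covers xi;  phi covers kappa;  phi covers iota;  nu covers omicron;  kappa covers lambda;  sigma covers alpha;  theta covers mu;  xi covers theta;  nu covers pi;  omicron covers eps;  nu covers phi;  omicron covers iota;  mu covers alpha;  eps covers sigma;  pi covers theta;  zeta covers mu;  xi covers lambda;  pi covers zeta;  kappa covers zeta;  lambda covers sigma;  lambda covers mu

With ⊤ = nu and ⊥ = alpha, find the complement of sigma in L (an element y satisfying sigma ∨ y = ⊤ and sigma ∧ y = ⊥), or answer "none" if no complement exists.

pi

Need y with sigma ∨ y = nu and sigma ∧ y = alpha.
Checking each element gives: pi.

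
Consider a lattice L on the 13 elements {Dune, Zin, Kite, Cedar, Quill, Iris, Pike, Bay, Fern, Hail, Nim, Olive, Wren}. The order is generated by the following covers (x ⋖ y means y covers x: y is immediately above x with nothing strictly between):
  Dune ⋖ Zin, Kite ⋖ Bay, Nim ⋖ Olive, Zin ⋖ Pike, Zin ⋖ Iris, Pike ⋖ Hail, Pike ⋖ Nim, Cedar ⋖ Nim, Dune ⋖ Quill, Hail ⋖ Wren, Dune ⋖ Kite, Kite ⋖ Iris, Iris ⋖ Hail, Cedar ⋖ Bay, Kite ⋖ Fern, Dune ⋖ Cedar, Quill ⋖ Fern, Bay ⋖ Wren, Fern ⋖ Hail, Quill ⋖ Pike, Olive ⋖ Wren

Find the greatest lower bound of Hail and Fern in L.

Fern

Common lower bounds of {Hail, Fern}: Dune, Fern, Kite, Quill.
The greatest among these is Fern.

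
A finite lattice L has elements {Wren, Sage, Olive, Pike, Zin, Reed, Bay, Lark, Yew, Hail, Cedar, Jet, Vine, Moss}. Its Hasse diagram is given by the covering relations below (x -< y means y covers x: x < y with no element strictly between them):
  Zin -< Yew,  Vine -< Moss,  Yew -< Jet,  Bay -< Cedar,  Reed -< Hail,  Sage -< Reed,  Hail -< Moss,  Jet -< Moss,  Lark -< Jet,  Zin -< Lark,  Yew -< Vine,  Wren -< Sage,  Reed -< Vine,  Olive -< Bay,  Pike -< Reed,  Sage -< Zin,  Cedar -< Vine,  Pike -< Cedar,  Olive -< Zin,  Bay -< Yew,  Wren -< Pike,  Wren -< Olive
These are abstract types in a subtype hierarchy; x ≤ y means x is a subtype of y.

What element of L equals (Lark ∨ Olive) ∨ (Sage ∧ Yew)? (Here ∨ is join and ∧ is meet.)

Lark

Lark ∨ Olive = Lark
Sage ∧ Yew = Sage
Lark ∨ Sage = Lark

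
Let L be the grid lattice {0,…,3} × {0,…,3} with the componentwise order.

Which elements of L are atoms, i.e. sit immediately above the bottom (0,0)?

The atoms are exactly the elements that cover (0,0): (0,1), (1,0).

(0,1), (1,0)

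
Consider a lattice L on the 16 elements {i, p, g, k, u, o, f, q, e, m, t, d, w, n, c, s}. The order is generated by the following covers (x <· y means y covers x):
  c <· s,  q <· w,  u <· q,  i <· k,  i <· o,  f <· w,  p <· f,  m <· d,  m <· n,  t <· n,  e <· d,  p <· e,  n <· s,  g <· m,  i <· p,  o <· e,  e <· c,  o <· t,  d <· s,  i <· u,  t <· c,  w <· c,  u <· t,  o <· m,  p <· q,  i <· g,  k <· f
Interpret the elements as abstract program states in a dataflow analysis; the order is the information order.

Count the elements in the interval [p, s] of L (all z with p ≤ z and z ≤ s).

8

The interval [p, s] = {c, d, e, f, p, q, s, w}, which has 8 elements.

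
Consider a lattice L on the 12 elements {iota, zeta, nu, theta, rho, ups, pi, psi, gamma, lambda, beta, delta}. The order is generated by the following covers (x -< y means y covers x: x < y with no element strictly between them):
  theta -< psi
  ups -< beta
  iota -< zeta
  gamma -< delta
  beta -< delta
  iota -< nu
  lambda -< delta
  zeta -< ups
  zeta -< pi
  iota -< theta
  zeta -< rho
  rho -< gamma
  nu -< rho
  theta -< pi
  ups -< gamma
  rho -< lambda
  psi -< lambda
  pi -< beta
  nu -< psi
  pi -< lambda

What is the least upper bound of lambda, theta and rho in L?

lambda

Common upper bounds of {lambda, theta, rho}: delta, lambda.
The least among these is lambda.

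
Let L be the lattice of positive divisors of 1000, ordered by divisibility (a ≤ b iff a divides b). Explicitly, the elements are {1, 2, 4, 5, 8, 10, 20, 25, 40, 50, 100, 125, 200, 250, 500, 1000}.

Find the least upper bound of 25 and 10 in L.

Common upper bounds of {25, 10}: 100, 1000, 200, 250, 50, 500.
The least among these is 50.

50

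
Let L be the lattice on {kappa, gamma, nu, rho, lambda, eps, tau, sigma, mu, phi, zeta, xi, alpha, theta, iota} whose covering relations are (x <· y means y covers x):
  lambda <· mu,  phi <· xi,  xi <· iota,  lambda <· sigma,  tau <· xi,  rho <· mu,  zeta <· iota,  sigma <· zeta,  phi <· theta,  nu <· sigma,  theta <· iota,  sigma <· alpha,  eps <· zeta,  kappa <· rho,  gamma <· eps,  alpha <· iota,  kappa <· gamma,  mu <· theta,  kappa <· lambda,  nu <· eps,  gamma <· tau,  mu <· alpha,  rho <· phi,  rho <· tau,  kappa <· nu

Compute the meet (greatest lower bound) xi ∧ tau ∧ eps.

gamma

Common lower bounds of {xi, tau, eps}: gamma, kappa.
The greatest among these is gamma.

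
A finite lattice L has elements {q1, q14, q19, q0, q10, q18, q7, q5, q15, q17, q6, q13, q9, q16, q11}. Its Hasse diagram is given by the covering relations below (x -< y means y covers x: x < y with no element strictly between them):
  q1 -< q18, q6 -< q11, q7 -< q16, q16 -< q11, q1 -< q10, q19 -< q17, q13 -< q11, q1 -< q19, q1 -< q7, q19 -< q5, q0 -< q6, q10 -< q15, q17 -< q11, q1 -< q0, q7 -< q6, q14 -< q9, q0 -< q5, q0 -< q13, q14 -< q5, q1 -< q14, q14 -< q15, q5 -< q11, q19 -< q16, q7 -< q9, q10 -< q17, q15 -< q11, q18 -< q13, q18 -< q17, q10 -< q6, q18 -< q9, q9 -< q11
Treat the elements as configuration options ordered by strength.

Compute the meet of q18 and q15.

Common lower bounds of {q18, q15}: q1.
The greatest among these is q1.

q1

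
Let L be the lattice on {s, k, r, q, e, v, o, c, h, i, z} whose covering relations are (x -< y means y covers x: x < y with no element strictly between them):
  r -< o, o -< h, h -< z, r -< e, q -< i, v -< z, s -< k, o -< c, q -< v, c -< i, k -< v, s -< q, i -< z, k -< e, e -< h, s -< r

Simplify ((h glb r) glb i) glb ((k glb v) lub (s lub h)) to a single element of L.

r

h ∧ r = r
r ∧ i = r
k ∧ v = k
s ∨ h = h
k ∨ h = h
r ∧ h = r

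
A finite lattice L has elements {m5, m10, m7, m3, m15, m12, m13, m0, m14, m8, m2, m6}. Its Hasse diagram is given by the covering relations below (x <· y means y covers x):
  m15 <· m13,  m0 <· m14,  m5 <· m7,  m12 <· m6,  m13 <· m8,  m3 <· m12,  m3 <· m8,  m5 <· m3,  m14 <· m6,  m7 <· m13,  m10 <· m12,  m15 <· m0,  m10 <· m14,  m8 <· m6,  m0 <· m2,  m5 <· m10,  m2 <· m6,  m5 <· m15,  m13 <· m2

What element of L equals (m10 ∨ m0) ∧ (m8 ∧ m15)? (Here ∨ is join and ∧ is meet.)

m10 ∨ m0 = m14
m8 ∧ m15 = m15
m14 ∧ m15 = m15

m15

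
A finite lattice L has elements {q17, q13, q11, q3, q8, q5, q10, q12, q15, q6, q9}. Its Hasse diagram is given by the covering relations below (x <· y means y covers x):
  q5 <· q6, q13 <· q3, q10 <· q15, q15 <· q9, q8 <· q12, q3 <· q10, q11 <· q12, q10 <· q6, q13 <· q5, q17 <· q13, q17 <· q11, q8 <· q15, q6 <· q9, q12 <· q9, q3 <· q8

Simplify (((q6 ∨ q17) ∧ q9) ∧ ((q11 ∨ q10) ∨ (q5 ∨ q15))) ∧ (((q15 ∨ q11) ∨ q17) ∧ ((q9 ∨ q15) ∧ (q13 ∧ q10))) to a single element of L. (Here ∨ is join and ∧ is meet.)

q13

q6 ∨ q17 = q6
q6 ∧ q9 = q6
q11 ∨ q10 = q9
q5 ∨ q15 = q9
q9 ∨ q9 = q9
q6 ∧ q9 = q6
q15 ∨ q11 = q9
q9 ∨ q17 = q9
q9 ∨ q15 = q9
q13 ∧ q10 = q13
q9 ∧ q13 = q13
q9 ∧ q13 = q13
q6 ∧ q13 = q13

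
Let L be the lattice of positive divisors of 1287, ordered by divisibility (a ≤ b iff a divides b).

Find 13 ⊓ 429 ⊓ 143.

13

Common lower bounds of {13, 429, 143}: 1, 13.
The greatest among these is 13.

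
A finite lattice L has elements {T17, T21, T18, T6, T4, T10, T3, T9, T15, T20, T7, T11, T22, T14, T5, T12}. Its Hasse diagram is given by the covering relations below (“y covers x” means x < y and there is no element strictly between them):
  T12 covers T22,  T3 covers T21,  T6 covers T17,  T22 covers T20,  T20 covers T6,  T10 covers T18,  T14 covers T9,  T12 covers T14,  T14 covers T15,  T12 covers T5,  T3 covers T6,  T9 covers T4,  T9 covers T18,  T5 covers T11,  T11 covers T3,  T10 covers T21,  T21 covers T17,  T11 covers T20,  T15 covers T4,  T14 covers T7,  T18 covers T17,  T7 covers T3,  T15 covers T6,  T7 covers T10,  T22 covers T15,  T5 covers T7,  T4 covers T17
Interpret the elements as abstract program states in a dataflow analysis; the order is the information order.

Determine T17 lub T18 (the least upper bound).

Common upper bounds of {T17, T18}: T10, T12, T14, T18, T5, T7, T9.
The least among these is T18.

T18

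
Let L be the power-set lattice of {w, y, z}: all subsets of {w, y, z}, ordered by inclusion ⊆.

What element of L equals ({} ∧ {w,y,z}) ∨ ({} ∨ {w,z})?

{} ∧ {w,y,z} = {}
{} ∨ {w,z} = {w,z}
{} ∨ {w,z} = {w,z}

{w,z}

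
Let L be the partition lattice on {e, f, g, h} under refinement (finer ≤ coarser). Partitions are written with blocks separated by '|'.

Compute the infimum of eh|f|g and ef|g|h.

e|f|g|h

The meet (common refinement) of eh|f|g and ef|g|h intersects blocks pairwise, giving e|f|g|h.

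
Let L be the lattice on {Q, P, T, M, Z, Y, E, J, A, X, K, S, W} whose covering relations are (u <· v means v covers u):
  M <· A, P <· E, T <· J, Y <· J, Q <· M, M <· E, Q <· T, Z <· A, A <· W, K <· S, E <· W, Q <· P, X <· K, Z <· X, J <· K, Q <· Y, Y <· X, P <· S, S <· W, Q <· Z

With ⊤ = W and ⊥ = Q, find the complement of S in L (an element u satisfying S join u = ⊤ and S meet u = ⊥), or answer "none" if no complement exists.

M

Need u with S ∨ u = W and S ∧ u = Q.
Checking each element gives: M.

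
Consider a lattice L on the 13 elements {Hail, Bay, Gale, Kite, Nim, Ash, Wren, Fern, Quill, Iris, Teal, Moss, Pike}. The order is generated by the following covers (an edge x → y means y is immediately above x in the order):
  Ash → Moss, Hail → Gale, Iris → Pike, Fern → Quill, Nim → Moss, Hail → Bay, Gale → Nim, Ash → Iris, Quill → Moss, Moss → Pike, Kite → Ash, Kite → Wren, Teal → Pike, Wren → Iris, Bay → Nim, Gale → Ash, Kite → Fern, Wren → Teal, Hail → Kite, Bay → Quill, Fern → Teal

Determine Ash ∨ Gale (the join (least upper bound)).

Common upper bounds of {Ash, Gale}: Ash, Iris, Moss, Pike.
The least among these is Ash.

Ash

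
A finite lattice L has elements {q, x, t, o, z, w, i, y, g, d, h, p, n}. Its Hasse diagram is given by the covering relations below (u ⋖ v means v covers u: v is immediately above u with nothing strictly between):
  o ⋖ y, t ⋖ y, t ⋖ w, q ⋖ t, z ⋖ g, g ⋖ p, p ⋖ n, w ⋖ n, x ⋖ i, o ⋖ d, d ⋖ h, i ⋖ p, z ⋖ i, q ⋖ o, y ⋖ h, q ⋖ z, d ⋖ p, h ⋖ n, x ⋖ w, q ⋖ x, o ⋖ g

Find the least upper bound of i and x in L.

i

Common upper bounds of {i, x}: i, n, p.
The least among these is i.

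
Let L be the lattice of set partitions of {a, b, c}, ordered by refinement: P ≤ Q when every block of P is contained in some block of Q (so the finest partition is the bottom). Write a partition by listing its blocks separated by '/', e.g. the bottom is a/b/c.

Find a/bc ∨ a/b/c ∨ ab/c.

The join of a/bc, a/b/c, ab/c merges any blocks that overlap across the partitions, giving abc.

abc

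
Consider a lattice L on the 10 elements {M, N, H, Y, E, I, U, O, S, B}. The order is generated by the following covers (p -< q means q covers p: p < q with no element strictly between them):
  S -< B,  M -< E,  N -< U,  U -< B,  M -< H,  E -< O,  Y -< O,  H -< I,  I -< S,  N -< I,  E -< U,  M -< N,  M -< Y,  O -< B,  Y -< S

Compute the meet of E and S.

M

Common lower bounds of {E, S}: M.
The greatest among these is M.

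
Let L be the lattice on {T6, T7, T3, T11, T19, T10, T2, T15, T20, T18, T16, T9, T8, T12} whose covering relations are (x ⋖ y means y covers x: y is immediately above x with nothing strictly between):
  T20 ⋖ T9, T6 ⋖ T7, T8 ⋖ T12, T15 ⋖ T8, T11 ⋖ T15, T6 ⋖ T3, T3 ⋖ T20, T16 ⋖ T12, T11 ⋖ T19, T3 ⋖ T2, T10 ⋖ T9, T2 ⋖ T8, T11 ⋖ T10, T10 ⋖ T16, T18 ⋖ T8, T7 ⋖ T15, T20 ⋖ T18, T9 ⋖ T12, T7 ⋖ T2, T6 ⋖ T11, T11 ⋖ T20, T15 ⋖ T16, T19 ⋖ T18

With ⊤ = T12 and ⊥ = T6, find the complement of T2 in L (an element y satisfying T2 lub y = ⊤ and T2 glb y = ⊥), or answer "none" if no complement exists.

Need y with T2 ∨ y = T12 and T2 ∧ y = T6.
Checking each element gives: T10.

T10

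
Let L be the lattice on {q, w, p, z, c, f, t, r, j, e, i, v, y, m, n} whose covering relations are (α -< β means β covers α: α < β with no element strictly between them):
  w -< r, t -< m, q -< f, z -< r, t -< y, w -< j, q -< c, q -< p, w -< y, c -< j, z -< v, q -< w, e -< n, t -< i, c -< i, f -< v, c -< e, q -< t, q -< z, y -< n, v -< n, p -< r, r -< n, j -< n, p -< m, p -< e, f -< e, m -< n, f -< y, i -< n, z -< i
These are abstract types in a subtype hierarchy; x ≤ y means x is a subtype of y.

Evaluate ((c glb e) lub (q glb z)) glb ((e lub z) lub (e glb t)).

c

c ∧ e = c
q ∧ z = q
c ∨ q = c
e ∨ z = n
e ∧ t = q
n ∨ q = n
c ∧ n = c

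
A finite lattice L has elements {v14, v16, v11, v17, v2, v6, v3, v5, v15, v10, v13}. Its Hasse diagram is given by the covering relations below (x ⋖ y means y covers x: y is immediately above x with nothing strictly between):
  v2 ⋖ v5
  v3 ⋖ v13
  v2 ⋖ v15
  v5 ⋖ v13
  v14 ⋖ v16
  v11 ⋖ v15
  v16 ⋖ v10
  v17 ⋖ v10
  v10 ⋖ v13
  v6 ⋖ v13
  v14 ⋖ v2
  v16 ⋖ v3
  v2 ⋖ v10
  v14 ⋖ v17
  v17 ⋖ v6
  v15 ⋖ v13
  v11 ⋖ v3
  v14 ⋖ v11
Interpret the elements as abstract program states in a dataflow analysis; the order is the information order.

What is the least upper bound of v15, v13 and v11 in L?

v13

Common upper bounds of {v15, v13, v11}: v13.
The least among these is v13.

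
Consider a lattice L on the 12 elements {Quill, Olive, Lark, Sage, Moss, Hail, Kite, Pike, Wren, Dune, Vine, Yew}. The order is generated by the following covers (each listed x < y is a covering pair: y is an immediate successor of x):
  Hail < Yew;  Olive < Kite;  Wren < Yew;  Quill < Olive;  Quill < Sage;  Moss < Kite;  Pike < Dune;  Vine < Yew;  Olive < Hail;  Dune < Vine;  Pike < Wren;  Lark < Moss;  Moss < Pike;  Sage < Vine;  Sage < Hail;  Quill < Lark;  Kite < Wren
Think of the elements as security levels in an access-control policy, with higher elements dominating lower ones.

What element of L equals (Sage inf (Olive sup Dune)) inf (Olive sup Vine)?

Sage

Olive ∨ Dune = Yew
Sage ∧ Yew = Sage
Olive ∨ Vine = Yew
Sage ∧ Yew = Sage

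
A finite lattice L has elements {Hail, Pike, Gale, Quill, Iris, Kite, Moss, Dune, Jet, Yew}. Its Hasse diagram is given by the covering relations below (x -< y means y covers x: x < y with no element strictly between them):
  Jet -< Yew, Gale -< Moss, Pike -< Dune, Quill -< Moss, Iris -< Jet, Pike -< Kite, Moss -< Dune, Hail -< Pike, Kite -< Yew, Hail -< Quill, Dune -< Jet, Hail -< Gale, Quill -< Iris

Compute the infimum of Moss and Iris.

Quill

Common lower bounds of {Moss, Iris}: Hail, Quill.
The greatest among these is Quill.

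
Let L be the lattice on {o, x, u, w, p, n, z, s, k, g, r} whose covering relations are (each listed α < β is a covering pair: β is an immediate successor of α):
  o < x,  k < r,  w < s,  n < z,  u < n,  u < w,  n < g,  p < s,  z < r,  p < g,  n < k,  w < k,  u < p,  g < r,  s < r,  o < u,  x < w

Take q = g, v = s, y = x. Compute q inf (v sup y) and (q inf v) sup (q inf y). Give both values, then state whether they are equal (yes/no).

v sup y = s, so q inf (v sup y) = g inf s = p.
q inf v = p and q inf y = o, so (q inf v) sup (q inf y) = p sup o = p.
Equal: yes.

p; p; yes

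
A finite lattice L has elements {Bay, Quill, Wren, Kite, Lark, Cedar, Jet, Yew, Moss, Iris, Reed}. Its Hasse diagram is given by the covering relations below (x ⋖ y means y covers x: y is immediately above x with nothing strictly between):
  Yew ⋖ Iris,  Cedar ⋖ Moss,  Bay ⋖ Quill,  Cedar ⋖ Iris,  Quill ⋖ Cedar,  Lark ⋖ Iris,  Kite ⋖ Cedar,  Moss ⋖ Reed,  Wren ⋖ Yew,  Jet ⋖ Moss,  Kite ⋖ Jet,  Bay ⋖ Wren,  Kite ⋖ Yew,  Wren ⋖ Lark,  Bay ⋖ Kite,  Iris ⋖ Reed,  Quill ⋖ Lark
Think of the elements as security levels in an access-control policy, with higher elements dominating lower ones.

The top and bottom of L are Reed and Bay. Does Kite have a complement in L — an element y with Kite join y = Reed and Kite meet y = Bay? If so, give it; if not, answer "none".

For every candidate y, either Kite ∨ y ≠ Reed or Kite ∧ y ≠ Bay; no complement exists.

none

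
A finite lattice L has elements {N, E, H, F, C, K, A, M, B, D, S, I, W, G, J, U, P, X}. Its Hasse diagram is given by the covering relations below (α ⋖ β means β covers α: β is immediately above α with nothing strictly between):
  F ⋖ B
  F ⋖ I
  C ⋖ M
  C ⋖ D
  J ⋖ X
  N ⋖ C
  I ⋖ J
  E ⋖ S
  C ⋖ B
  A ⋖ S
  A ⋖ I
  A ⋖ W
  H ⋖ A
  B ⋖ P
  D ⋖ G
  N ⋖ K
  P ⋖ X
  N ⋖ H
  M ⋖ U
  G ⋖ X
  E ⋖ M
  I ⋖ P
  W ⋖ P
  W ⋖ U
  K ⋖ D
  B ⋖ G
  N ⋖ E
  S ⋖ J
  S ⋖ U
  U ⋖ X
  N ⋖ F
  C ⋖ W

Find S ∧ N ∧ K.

N

Common lower bounds of {S, N, K}: N.
The greatest among these is N.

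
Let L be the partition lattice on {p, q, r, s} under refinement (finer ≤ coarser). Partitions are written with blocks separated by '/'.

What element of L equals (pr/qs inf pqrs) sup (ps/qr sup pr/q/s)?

pr/qs ∧ pqrs = pr/qs
ps/qr ∨ pr/q/s = pqrs
pr/qs ∨ pqrs = pqrs

pqrs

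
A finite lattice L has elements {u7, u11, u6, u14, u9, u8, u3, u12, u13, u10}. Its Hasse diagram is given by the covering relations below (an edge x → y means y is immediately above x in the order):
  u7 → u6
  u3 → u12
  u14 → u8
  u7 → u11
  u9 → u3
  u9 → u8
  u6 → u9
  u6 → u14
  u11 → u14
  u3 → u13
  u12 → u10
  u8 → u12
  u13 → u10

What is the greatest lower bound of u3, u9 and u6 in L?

u6

Common lower bounds of {u3, u9, u6}: u6, u7.
The greatest among these is u6.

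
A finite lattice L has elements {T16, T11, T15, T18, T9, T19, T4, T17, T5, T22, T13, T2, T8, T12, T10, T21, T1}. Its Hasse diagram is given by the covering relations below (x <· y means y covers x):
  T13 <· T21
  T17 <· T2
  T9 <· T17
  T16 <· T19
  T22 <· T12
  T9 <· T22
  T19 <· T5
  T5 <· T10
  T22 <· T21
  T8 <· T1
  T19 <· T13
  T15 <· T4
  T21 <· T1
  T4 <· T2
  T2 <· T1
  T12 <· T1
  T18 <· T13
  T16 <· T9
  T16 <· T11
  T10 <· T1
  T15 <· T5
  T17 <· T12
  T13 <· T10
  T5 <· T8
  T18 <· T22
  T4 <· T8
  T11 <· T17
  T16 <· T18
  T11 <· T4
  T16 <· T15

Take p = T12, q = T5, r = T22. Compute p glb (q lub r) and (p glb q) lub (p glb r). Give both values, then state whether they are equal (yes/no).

q lub r = T1, so p glb (q lub r) = T12 glb T1 = T12.
p glb q = T16 and p glb r = T22, so (p glb q) lub (p glb r) = T16 lub T22 = T22.
Equal: no.

T12; T22; no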